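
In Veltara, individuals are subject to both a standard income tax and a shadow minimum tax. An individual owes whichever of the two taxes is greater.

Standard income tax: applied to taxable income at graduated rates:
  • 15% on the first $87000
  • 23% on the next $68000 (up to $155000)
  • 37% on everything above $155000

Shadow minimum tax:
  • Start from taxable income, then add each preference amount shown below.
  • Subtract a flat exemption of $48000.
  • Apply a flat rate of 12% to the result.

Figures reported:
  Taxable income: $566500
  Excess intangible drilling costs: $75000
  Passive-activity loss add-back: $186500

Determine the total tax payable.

Shadow minimum tax:
  Adjusted income: $566500 + $75000 + $186500 = $828000
  Less exemption $48000 → base $780000
  $780000 × 12% = $93600

Standard income tax:
  $87000 × 15% = $13050
  $68000 × 23% = $15640
  $411500 × 37% = $152255
  → $180945

$180945 > $93600, so the standard income tax governs.

$180945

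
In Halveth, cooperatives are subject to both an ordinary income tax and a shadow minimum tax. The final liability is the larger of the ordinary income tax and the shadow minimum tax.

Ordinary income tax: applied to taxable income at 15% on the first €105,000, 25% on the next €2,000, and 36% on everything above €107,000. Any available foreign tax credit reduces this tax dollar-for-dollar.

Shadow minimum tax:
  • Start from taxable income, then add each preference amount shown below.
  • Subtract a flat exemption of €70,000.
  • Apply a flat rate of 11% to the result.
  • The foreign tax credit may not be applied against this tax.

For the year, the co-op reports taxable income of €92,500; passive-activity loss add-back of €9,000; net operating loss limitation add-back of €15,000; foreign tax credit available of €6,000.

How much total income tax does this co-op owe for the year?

Ordinary income tax:
  €92,500 × 15% = €13,875
  Less foreign tax credit €6,000 → €7,875

Shadow minimum tax:
  Adjusted income: €92,500 + €9,000 + €15,000 = €116,500
  Less exemption €70,000 → base €46,500
  €46,500 × 11% = €5,115

€7,875 > €5,115, so the ordinary income tax governs.

€7,875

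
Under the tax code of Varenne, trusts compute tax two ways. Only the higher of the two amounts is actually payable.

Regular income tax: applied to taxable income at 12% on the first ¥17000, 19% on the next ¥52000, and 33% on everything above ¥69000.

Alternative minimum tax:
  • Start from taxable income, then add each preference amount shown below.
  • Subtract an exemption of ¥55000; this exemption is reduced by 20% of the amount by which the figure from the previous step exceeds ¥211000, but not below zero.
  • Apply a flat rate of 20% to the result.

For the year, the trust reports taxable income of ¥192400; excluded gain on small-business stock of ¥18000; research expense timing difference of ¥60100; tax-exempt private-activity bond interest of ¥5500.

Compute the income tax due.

¥52642

Alternative minimum tax:
  Adjusted income: ¥192400 + ¥18000 + ¥60100 + ¥5500 = ¥276000
  Exemption: ¥55000 − 20% × (¥276000 − ¥211000) = ¥55000 − ¥13000 = ¥42000
  Base: ¥276000 − ¥42000 = ¥234000
  ¥234000 × 20% = ¥46800

Regular income tax:
  ¥17000 × 12% = ¥2040
  ¥52000 × 19% = ¥9880
  ¥123400 × 33% = ¥40722
  → ¥52642

¥52642 > ¥46800, so the regular income tax governs.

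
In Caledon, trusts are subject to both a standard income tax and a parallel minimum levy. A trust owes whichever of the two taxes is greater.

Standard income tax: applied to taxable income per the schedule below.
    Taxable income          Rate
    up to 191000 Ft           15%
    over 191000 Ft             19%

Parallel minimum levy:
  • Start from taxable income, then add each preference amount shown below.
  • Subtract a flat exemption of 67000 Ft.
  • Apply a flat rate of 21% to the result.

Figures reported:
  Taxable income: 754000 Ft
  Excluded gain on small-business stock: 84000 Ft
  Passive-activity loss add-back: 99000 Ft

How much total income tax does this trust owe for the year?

Standard income tax:
  191000 Ft × 15% = 28650 Ft
  563000 Ft × 19% = 106970 Ft
  → 135620 Ft

Parallel minimum levy:
  Adjusted income: 754000 Ft + 84000 Ft + 99000 Ft = 937000 Ft
  Less exemption 67000 Ft → base 870000 Ft
  870000 Ft × 21% = 182700 Ft

182700 Ft > 135620 Ft, so the parallel minimum levy is the binding amount.

182700 Ft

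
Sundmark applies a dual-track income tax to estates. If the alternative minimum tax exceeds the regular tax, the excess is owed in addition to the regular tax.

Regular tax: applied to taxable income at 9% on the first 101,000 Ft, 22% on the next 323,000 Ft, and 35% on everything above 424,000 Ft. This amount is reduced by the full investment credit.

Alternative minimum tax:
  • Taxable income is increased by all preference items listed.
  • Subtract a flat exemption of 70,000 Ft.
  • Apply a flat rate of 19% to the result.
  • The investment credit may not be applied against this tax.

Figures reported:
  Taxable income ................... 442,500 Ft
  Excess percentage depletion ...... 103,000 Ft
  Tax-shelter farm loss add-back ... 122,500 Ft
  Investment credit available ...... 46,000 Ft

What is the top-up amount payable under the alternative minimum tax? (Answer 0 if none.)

72,995 Ft

Alternative minimum tax:
  Adjusted income: 442,500 Ft + 103,000 Ft + 122,500 Ft = 668,000 Ft
  Less exemption 70,000 Ft → base 598,000 Ft
  598,000 Ft × 19% = 113,620 Ft

Regular tax:
  101,000 Ft × 9% = 9,090 Ft
  323,000 Ft × 22% = 71,060 Ft
  18,500 Ft × 35% = 6,475 Ft
  → 86,625 Ft
  Less investment credit 46,000 Ft → 40,625 Ft

Excess of alternative minimum tax over regular tax: 113,620 Ft − 40,625 Ft = 72,995 Ft.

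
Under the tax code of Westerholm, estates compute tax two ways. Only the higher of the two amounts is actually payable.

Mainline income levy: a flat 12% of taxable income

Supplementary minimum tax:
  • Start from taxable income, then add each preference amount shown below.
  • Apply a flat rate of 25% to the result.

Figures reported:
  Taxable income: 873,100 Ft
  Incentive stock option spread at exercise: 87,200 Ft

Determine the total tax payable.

Supplementary minimum tax:
  Adjusted income: 873,100 Ft + 87,200 Ft = 960,300 Ft
  960,300 Ft × 25% = 240,075 Ft

Mainline income levy:
  873,100 Ft × 12% = 104,772 Ft

240,075 Ft > 104,772 Ft, so the supplementary minimum tax is the binding amount.

240,075 Ft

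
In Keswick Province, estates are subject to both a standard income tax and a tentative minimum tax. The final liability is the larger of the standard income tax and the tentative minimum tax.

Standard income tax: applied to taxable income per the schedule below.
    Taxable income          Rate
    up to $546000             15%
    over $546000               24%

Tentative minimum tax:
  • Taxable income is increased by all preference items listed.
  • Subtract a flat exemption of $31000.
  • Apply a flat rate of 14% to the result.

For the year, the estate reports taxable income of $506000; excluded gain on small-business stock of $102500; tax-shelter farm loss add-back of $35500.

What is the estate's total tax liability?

$85820

Tentative minimum tax:
  Adjusted income: $506000 + $102500 + $35500 = $644000
  Less exemption $31000 → base $613000
  $613000 × 14% = $85820

Standard income tax:
  $506000 × 15% = $75900

$85820 > $75900, so the tentative minimum tax is the binding amount.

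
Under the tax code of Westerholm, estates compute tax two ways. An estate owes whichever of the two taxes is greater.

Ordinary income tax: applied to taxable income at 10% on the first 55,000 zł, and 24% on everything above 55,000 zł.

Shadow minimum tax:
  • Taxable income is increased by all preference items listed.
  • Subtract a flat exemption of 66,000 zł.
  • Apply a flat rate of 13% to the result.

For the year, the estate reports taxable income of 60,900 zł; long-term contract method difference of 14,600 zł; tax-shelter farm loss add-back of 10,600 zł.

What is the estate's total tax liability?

Ordinary income tax:
  55,000 zł × 10% = 5,500 zł
  5,900 zł × 24% = 1,416 zł
  → 6,916 zł

Shadow minimum tax:
  Adjusted income: 60,900 zł + 14,600 zł + 10,600 zł = 86,100 zł
  Less exemption 66,000 zł → base 20,100 zł
  20,100 zł × 13% = 2,613 zł

6,916 zł > 2,613 zł, so the ordinary income tax governs.

6,916 zł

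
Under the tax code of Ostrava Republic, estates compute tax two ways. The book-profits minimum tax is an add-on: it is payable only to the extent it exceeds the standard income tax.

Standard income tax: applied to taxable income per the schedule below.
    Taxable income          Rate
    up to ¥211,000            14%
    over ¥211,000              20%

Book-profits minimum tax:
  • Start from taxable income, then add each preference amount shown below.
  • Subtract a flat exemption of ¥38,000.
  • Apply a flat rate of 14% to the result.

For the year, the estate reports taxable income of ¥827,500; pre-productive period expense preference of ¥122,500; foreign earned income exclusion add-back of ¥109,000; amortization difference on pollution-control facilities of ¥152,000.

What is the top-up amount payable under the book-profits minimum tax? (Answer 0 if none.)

Book-profits minimum tax:
  Adjusted income: ¥827,500 + ¥122,500 + ¥109,000 + ¥152,000 = ¥1,211,000
  Less exemption ¥38,000 → base ¥1,173,000
  ¥1,173,000 × 14% = ¥164,220

Standard income tax:
  ¥211,000 × 14% = ¥29,540
  ¥616,500 × 20% = ¥123,300
  → ¥152,840

Excess of book-profits minimum tax over standard income tax: ¥164,220 − ¥152,840 = ¥11,380.

¥11,380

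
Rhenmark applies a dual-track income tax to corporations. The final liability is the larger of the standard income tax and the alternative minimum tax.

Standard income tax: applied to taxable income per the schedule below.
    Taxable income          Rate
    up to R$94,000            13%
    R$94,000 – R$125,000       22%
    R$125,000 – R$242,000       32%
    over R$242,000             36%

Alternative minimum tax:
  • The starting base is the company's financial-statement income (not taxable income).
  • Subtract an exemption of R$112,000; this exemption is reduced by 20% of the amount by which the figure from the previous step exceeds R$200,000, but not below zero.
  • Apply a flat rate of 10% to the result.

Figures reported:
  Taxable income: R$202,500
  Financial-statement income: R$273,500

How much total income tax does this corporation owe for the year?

R$43,840

Alternative minimum tax:
  Base (financial-statement income): R$273,500
  Exemption: R$112,000 − 20% × (R$273,500 − R$200,000) = R$112,000 − R$14,700 = R$97,300
  Base: R$273,500 − R$97,300 = R$176,200
  R$176,200 × 10% = R$17,620

Standard income tax:
  R$94,000 × 13% = R$12,220
  R$31,000 × 22% = R$6,820
  R$77,500 × 32% = R$24,800
  → R$43,840

R$43,840 > R$17,620, so the standard income tax governs.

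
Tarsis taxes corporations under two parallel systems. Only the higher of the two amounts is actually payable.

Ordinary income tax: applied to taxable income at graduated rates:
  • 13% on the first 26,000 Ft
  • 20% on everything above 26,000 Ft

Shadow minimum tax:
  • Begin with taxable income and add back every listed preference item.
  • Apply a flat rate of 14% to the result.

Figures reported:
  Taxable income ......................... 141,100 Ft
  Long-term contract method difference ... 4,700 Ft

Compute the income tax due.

Ordinary income tax:
  26,000 Ft × 13% = 3,380 Ft
  115,100 Ft × 20% = 23,020 Ft
  → 26,400 Ft

Shadow minimum tax:
  Adjusted income: 141,100 Ft + 4,700 Ft = 145,800 Ft
  145,800 Ft × 14% = 20,412 Ft

26,400 Ft > 20,412 Ft, so the ordinary income tax governs.

26,400 Ft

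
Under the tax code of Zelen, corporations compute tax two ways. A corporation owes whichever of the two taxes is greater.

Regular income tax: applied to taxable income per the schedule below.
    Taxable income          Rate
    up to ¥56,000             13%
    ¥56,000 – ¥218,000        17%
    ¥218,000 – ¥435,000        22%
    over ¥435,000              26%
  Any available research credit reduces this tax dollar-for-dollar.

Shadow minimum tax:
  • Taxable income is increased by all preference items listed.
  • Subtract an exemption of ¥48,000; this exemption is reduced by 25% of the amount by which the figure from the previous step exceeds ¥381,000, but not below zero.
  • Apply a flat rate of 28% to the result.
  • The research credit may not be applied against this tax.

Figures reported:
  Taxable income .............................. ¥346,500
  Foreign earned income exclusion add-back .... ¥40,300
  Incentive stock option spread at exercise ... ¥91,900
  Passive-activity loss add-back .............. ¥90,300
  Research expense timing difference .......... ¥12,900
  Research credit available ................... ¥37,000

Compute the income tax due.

¥162,932

Regular income tax:
  ¥56,000 × 13% = ¥7,280
  ¥162,000 × 17% = ¥27,540
  ¥128,500 × 22% = ¥28,270
  → ¥63,090
  Less research credit ¥37,000 → ¥26,090

Shadow minimum tax:
  Adjusted income: ¥346,500 + ¥40,300 + ¥91,900 + ¥90,300 + ¥12,900 = ¥581,900
  Exemption: 25% × (¥581,900 − ¥381,000) = ¥50,225 ≥ ¥48,000, so the exemption is fully phased out
  Base: ¥581,900 − ¥0 = ¥581,900
  ¥581,900 × 28% = ¥162,932

¥162,932 > ¥26,090, so the shadow minimum tax is the binding amount.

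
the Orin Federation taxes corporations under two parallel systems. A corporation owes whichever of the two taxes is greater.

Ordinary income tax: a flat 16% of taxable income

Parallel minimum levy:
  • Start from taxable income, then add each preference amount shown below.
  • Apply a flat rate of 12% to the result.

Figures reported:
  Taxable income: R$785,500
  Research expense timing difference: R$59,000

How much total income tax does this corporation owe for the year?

R$125,680

Ordinary income tax:
  R$785,500 × 16% = R$125,680

Parallel minimum levy:
  Adjusted income: R$785,500 + R$59,000 = R$844,500
  R$844,500 × 12% = R$101,340

R$125,680 > R$101,340, so the ordinary income tax governs.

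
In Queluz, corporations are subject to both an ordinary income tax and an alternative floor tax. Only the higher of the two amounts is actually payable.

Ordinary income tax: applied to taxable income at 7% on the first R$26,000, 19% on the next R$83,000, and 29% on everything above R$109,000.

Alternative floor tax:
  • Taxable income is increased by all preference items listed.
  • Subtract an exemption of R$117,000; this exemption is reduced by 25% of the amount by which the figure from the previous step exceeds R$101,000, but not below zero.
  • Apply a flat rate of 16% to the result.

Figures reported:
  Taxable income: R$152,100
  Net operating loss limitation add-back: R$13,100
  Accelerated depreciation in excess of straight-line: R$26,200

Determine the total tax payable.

R$30,089

Alternative floor tax:
  Adjusted income: R$152,100 + R$13,100 + R$26,200 = R$191,400
  Exemption: R$117,000 − 25% × (R$191,400 − R$101,000) = R$117,000 − R$22,600 = R$94,400
  Base: R$191,400 − R$94,400 = R$97,000
  R$97,000 × 16% = R$15,520

Ordinary income tax:
  R$26,000 × 7% = R$1,820
  R$83,000 × 19% = R$15,770
  R$43,100 × 29% = R$12,499
  → R$30,089

R$30,089 > R$15,520, so the ordinary income tax governs.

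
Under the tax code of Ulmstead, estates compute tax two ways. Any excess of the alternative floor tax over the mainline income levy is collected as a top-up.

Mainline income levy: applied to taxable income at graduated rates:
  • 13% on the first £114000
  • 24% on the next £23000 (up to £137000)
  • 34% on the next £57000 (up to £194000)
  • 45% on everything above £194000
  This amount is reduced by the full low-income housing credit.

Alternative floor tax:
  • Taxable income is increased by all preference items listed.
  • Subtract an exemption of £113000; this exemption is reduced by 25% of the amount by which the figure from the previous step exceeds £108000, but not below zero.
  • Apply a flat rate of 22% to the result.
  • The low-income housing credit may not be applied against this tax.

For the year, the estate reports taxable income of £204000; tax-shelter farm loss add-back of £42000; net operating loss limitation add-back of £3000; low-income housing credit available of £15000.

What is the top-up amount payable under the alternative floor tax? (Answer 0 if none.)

£8455

Mainline income levy:
  £114000 × 13% = £14820
  £23000 × 24% = £5520
  £57000 × 34% = £19380
  £10000 × 45% = £4500
  → £44220
  Less low-income housing credit £15000 → £29220

Alternative floor tax:
  Adjusted income: £204000 + £42000 + £3000 = £249000
  Exemption: £113000 − 25% × (£249000 − £108000) = £113000 − £35250 = £77750
  Base: £249000 − £77750 = £171250
  £171250 × 22% = £37675

Excess of alternative floor tax over mainline income levy: £37675 − £29220 = £8455.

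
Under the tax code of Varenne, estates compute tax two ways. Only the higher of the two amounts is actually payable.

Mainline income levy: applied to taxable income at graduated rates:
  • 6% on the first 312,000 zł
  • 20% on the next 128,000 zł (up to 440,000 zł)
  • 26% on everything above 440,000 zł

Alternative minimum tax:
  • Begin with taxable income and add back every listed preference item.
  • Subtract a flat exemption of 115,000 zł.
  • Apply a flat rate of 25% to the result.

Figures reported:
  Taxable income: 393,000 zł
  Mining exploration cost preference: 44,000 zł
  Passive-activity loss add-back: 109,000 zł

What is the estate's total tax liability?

107,750 zł

Alternative minimum tax:
  Adjusted income: 393,000 zł + 44,000 zł + 109,000 zł = 546,000 zł
  Less exemption 115,000 zł → base 431,000 zł
  431,000 zł × 25% = 107,750 zł

Mainline income levy:
  312,000 zł × 6% = 18,720 zł
  81,000 zł × 20% = 16,200 zł
  → 34,920 zł

107,750 zł > 34,920 zł, so the alternative minimum tax is the binding amount.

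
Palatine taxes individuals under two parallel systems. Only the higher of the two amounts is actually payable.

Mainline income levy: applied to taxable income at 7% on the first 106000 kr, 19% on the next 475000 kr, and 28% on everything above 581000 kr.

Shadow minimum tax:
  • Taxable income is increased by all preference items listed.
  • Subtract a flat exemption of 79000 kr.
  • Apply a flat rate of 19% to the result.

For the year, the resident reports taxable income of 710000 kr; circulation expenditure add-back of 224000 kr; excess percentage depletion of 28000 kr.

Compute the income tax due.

167770 kr

Mainline income levy:
  106000 kr × 7% = 7420 kr
  475000 kr × 19% = 90250 kr
  129000 kr × 28% = 36120 kr
  → 133790 kr

Shadow minimum tax:
  Adjusted income: 710000 kr + 224000 kr + 28000 kr = 962000 kr
  Less exemption 79000 kr → base 883000 kr
  883000 kr × 19% = 167770 kr

167770 kr > 133790 kr, so the shadow minimum tax is the binding amount.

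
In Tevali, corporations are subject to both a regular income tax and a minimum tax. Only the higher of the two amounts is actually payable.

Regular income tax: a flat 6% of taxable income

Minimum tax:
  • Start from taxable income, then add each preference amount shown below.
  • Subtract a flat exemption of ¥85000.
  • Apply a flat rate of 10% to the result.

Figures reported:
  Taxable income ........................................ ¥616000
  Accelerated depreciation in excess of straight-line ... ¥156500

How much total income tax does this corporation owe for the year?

¥68750

Minimum tax:
  Adjusted income: ¥616000 + ¥156500 = ¥772500
  Less exemption ¥85000 → base ¥687500
  ¥687500 × 10% = ¥68750

Regular income tax:
  ¥616000 × 6% = ¥36960

¥68750 > ¥36960, so the minimum tax is the binding amount.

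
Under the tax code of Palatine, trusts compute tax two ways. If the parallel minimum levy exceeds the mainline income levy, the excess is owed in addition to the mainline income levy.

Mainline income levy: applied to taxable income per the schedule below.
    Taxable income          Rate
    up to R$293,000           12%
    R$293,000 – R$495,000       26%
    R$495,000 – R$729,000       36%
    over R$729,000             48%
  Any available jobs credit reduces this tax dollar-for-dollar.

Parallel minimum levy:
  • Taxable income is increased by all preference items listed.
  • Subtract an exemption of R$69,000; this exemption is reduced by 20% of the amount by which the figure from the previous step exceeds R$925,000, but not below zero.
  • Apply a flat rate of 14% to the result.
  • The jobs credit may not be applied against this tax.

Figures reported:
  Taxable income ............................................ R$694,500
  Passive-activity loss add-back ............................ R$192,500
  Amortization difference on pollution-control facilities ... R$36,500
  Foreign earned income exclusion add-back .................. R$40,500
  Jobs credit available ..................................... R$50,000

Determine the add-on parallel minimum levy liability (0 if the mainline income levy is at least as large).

Parallel minimum levy:
  Adjusted income: R$694,500 + R$192,500 + R$36,500 + R$40,500 = R$964,000
  Exemption: R$69,000 − 20% × (R$964,000 − R$925,000) = R$69,000 − R$7,800 = R$61,200
  Base: R$964,000 − R$61,200 = R$902,800
  R$902,800 × 14% = R$126,392

Mainline income levy:
  R$293,000 × 12% = R$35,160
  R$202,000 × 26% = R$52,520
  R$199,500 × 36% = R$71,820
  → R$159,500
  Less jobs credit R$50,000 → R$109,500

Excess of parallel minimum levy over mainline income levy: R$126,392 − R$109,500 = R$16,892.

R$16,892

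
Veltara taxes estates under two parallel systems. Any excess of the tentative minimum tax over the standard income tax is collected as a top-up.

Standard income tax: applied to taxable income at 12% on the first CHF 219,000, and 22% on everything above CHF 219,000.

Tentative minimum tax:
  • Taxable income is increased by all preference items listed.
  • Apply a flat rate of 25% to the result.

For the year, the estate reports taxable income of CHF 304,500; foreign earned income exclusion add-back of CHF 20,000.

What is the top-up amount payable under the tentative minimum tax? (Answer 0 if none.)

Tentative minimum tax:
  Adjusted income: CHF 304,500 + CHF 20,000 = CHF 324,500
  CHF 324,500 × 25% = CHF 81,125

Standard income tax:
  CHF 219,000 × 12% = CHF 26,280
  CHF 85,500 × 22% = CHF 18,810
  → CHF 45,090

Excess of tentative minimum tax over standard income tax: CHF 81,125 − CHF 45,090 = CHF 36,035.

CHF 36,035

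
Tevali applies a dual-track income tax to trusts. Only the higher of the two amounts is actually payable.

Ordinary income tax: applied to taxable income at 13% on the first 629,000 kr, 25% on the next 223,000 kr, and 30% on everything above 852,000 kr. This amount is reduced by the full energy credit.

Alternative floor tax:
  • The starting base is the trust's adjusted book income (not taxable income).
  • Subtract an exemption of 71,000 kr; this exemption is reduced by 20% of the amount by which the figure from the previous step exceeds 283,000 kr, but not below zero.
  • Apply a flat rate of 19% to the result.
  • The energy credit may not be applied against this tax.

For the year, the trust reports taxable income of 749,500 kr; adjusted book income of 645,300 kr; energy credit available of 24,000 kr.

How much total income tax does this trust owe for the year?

Alternative floor tax:
  Base (adjusted book income): 645,300 kr
  Exemption: 20% × (645,300 kr − 283,000 kr) = 72,460 kr ≥ 71,000 kr, so the exemption is fully phased out
  Base: 645,300 kr − 0 kr = 645,300 kr
  645,300 kr × 19% = 122,607 kr

Ordinary income tax:
  629,000 kr × 13% = 81,770 kr
  120,500 kr × 25% = 30,125 kr
  → 111,895 kr
  Less energy credit 24,000 kr → 87,895 kr

122,607 kr > 87,895 kr, so the alternative floor tax is the binding amount.

122,607 kr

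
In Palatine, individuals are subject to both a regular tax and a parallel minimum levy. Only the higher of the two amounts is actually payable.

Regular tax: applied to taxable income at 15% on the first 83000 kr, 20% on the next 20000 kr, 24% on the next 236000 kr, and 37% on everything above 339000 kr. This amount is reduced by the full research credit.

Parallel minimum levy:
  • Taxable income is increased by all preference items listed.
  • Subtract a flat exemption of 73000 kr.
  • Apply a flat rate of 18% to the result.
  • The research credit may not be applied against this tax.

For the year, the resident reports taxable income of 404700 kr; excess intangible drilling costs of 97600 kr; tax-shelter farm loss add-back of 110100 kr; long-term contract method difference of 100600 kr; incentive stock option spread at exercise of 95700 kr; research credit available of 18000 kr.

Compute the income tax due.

Regular tax:
  83000 kr × 15% = 12450 kr
  20000 kr × 20% = 4000 kr
  236000 kr × 24% = 56640 kr
  65700 kr × 37% = 24309 kr
  → 97399 kr
  Less research credit 18000 kr → 79399 kr

Parallel minimum levy:
  Adjusted income: 404700 kr + 97600 kr + 110100 kr + 100600 kr + 95700 kr = 808700 kr
  Less exemption 73000 kr → base 735700 kr
  735700 kr × 18% = 132426 kr

132426 kr > 79399 kr, so the parallel minimum levy is the binding amount.

132426 kr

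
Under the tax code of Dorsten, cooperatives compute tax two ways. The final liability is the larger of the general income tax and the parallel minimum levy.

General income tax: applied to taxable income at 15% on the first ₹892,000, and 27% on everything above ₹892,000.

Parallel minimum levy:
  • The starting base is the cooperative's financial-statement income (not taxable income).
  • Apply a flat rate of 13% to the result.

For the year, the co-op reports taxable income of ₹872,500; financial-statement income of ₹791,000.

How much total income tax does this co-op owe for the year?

₹130,875

General income tax:
  ₹872,500 × 15% = ₹130,875

Parallel minimum levy:
  Base (financial-statement income): ₹791,000
  ₹791,000 × 13% = ₹102,830

₹130,875 > ₹102,830, so the general income tax governs.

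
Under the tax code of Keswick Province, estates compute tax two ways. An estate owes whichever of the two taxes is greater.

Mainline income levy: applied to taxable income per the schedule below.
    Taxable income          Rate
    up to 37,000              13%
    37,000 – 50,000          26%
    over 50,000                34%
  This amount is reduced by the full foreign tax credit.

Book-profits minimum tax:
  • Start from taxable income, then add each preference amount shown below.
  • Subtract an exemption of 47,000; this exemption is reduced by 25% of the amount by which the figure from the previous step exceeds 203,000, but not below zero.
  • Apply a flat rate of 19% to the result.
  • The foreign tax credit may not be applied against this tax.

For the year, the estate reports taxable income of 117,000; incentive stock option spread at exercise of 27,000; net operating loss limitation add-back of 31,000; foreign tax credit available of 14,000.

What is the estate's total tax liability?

Book-profits minimum tax:
  Adjusted income: 117,000 + 27,000 + 31,000 = 175,000
  Exemption: 175,000 ≤ 203,000, so full 47,000 applies
  Base: 175,000 − 47,000 = 128,000
  128,000 × 19% = 24,320

Mainline income levy:
  37,000 × 13% = 4,810
  13,000 × 26% = 3,380
  67,000 × 34% = 22,780
  → 30,970
  Less foreign tax credit 14,000 → 16,970

24,320 > 16,970, so the book-profits minimum tax is the binding amount.

24,320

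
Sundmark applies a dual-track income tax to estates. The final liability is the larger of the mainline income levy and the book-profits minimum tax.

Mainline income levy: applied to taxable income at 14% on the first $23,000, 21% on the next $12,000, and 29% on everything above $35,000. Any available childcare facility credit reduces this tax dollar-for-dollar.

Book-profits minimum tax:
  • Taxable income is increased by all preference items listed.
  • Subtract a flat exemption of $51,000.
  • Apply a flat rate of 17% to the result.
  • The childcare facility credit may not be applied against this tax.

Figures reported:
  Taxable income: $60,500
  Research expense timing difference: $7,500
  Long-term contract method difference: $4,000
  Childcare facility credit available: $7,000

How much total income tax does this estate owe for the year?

$6,135

Book-profits minimum tax:
  Adjusted income: $60,500 + $7,500 + $4,000 = $72,000
  Less exemption $51,000 → base $21,000
  $21,000 × 17% = $3,570

Mainline income levy:
  $23,000 × 14% = $3,220
  $12,000 × 21% = $2,520
  $25,500 × 29% = $7,395
  → $13,135
  Less childcare facility credit $7,000 → $6,135

$6,135 > $3,570, so the mainline income levy governs.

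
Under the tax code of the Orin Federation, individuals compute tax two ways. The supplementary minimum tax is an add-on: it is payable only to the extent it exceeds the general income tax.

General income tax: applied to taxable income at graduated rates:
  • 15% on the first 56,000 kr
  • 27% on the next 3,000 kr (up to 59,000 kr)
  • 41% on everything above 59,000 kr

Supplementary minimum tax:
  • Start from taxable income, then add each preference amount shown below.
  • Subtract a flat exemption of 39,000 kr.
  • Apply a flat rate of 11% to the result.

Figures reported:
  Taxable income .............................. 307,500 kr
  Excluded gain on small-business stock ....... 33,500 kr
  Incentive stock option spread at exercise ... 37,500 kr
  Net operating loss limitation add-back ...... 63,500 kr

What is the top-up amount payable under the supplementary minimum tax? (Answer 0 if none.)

General income tax:
  56,000 kr × 15% = 8,400 kr
  3,000 kr × 27% = 810 kr
  248,500 kr × 41% = 101,885 kr
  → 111,095 kr

Supplementary minimum tax:
  Adjusted income: 307,500 kr + 33,500 kr + 37,500 kr + 63,500 kr = 442,000 kr
  Less exemption 39,000 kr → base 403,000 kr
  403,000 kr × 11% = 44,330 kr

44,330 kr ≤ 111,095 kr, so no add-on is due.

0 kr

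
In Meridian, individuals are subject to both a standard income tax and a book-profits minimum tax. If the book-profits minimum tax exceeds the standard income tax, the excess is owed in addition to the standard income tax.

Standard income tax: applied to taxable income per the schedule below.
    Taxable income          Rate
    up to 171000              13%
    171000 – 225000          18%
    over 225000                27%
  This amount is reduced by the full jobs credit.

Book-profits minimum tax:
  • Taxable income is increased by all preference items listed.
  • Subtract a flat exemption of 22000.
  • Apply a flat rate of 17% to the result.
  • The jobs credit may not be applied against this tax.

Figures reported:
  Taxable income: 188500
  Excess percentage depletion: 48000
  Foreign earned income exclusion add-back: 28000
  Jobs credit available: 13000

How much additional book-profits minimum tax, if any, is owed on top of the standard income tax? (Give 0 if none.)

28845

Standard income tax:
  171000 × 13% = 22230
  17500 × 18% = 3150
  → 25380
  Less jobs credit 13000 → 12380

Book-profits minimum tax:
  Adjusted income: 188500 + 48000 + 28000 = 264500
  Less exemption 22000 → base 242500
  242500 × 17% = 41225

Excess of book-profits minimum tax over standard income tax: 41225 − 12380 = 28845.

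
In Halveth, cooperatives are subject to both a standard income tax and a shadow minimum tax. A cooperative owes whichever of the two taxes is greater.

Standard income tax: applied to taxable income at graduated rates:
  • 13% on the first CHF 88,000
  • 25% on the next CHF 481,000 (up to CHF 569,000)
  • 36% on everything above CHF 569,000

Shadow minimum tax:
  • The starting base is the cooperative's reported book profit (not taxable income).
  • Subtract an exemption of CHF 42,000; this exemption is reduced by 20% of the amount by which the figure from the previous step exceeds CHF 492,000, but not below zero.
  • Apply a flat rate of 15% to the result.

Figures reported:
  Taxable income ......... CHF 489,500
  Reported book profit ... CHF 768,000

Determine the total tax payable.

CHF 115,200

Shadow minimum tax:
  Base (reported book profit): CHF 768,000
  Exemption: 20% × (CHF 768,000 − CHF 492,000) = CHF 55,200 ≥ CHF 42,000, so the exemption is fully phased out
  Base: CHF 768,000 − CHF 0 = CHF 768,000
  CHF 768,000 × 15% = CHF 115,200

Standard income tax:
  CHF 88,000 × 13% = CHF 11,440
  CHF 401,500 × 25% = CHF 100,375
  → CHF 111,815

CHF 115,200 > CHF 111,815, so the shadow minimum tax is the binding amount.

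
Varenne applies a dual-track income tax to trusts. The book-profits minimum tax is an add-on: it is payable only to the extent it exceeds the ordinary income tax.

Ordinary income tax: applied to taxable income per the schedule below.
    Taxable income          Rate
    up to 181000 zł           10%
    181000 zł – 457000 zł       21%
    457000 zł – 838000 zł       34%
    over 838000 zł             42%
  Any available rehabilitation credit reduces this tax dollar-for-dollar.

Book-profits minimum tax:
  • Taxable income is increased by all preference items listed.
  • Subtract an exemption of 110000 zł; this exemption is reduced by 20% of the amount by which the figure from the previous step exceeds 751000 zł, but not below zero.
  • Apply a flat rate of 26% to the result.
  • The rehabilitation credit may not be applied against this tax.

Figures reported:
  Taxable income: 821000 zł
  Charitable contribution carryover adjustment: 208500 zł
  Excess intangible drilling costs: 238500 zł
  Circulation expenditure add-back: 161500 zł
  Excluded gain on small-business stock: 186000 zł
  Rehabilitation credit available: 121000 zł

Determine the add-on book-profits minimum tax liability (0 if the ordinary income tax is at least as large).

341210 zł

Ordinary income tax:
  181000 zł × 10% = 18100 zł
  276000 zł × 21% = 57960 zł
  364000 zł × 34% = 123760 zł
  → 199820 zł
  Less rehabilitation credit 121000 zł → 78820 zł

Book-profits minimum tax:
  Adjusted income: 821000 zł + 208500 zł + 238500 zł + 161500 zł + 186000 zł = 1615500 zł
  Exemption: 20% × (1615500 zł − 751000 zł) = 172900 zł ≥ 110000 zł, so the exemption is fully phased out
  Base: 1615500 zł − 0 zł = 1615500 zł
  1615500 zł × 26% = 420030 zł

Excess of book-profits minimum tax over ordinary income tax: 420030 zł − 78820 zł = 341210 zł.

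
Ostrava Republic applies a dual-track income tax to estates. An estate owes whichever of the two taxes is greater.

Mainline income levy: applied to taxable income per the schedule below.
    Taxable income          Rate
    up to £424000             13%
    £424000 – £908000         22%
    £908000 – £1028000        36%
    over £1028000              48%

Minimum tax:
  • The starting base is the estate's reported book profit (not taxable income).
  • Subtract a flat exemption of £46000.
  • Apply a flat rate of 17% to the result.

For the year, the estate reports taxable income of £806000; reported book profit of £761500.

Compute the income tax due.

Minimum tax:
  Base (reported book profit): £761500
  Less exemption £46000 → base £715500
  £715500 × 17% = £121635

Mainline income levy:
  £424000 × 13% = £55120
  £382000 × 22% = £84040
  → £139160

£139160 > £121635, so the mainline income levy governs.

£139160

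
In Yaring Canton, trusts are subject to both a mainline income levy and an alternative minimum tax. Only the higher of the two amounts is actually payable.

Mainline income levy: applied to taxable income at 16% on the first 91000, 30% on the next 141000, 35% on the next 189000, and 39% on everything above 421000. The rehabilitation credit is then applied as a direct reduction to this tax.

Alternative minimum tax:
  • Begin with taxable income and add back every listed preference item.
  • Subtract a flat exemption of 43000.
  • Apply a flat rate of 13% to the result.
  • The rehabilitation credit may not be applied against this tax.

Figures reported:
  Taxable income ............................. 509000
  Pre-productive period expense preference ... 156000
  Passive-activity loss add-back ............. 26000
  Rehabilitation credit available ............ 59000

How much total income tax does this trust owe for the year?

Mainline income levy:
  91000 × 16% = 14560
  141000 × 30% = 42300
  189000 × 35% = 66150
  88000 × 39% = 34320
  → 157330
  Less rehabilitation credit 59000 → 98330

Alternative minimum tax:
  Adjusted income: 509000 + 156000 + 26000 = 691000
  Less exemption 43000 → base 648000
  648000 × 13% = 84240

98330 > 84240, so the mainline income levy governs.

98330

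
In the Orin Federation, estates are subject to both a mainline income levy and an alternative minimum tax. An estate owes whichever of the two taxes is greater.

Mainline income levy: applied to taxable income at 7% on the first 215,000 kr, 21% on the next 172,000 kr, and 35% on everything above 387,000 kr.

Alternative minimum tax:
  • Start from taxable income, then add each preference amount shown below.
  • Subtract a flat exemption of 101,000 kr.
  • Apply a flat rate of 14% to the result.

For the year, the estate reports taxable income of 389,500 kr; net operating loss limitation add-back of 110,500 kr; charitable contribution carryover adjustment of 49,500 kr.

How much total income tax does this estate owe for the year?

Mainline income levy:
  215,000 kr × 7% = 15,050 kr
  172,000 kr × 21% = 36,120 kr
  2,500 kr × 35% = 875 kr
  → 52,045 kr

Alternative minimum tax:
  Adjusted income: 389,500 kr + 110,500 kr + 49,500 kr = 549,500 kr
  Less exemption 101,000 kr → base 448,500 kr
  448,500 kr × 14% = 62,790 kr

62,790 kr > 52,045 kr, so the alternative minimum tax is the binding amount.

62,790 kr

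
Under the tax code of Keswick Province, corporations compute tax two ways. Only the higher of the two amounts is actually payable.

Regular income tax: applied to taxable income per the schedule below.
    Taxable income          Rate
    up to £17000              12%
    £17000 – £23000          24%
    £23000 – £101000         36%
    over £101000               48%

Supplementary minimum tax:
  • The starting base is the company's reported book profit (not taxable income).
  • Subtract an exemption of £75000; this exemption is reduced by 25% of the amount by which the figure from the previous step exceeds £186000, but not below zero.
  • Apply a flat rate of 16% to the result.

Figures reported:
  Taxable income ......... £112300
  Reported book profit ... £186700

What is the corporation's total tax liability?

Supplementary minimum tax:
  Base (reported book profit): £186700
  Exemption: £75000 − 25% × (£186700 − £186000) = £75000 − £175 = £74825
  Base: £186700 − £74825 = £111875
  £111875 × 16% = £17900

Regular income tax:
  £17000 × 12% = £2040
  £6000 × 24% = £1440
  £78000 × 36% = £28080
  £11300 × 48% = £5424
  → £36984

£36984 > £17900, so the regular income tax governs.

£36984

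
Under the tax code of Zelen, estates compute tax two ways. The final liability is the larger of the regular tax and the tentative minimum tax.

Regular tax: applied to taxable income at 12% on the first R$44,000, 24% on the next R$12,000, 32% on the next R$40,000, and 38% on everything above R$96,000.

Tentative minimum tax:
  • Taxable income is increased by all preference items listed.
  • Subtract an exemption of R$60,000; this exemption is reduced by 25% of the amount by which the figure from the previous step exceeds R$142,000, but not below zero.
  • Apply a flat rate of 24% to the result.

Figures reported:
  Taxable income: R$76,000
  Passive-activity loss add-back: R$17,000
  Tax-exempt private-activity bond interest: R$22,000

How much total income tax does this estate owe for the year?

R$14,560

Tentative minimum tax:
  Adjusted income: R$76,000 + R$17,000 + R$22,000 = R$115,000
  Exemption: R$115,000 ≤ R$142,000, so full R$60,000 applies
  Base: R$115,000 − R$60,000 = R$55,000
  R$55,000 × 24% = R$13,200

Regular tax:
  R$44,000 × 12% = R$5,280
  R$12,000 × 24% = R$2,880
  R$20,000 × 32% = R$6,400
  → R$14,560

R$14,560 > R$13,200, so the regular tax governs.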